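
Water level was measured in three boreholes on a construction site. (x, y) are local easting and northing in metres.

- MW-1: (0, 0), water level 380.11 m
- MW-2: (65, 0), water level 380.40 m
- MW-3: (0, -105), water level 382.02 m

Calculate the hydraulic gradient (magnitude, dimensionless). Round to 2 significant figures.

∂h/∂x = (380.40 − 380.11) / (65 − 0) = +0.004462
∂h/∂y = (382.02 − 380.11) / (-105 − 0) = -0.01819
|∇h| = √(0.004462² + -0.01819²) = 0.01873

0.019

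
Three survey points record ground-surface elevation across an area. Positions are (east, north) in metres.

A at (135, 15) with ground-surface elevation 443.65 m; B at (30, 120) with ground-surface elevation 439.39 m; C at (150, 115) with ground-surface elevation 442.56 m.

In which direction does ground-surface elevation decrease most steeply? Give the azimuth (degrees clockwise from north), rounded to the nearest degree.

300°

Taking A as reference: B−A = (-105, 105, -4.26); C−A = (15, 100, -1.09).
Determinant of the coordinate differences = (-105)·100 − 15·105 = -12075.
∂z/∂x = [(-4.26)·100 − (-1.09)·105] / -12075 = +0.02580
∂z/∂y = [(-105)·(-1.09) − 15·(-4.26)] / -12075 = -0.01477
Steepest decrease is along −∇f: components (-0.02580 E, +0.01477 N).
Azimuth = atan2(-0.02580, +0.01477) = 299.8° ≈ 300°.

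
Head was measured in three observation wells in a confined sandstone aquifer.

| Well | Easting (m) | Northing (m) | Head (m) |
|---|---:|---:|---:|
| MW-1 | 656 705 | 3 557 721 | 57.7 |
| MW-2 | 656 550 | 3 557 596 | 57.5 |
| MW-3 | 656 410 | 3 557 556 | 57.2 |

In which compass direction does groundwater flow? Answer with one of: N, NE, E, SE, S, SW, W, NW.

With h = a·x + b·y + c and MW-1 as origin, the differences give:
  (-155)·a + (-125)·b = -0.2
  (-295)·a + (-165)·b = -0.5
Eliminate b (×(-165) and ×(-125), subtract): -11300·a = -29.50 → a = ∂h/∂x = +0.002611
Back-substitute: b = ∂h/∂y = -0.001637.
Flow = −∇h = (-0.002611 east, +0.001637 north), which points northwest.

NW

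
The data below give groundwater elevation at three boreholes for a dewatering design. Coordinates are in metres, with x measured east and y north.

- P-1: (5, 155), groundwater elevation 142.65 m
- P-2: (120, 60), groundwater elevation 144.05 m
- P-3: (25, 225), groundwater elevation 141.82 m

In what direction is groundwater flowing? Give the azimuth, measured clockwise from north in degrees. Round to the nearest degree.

351°

With h = a·x + b·y + c and P-1 as origin, the differences give:
  115·a + (-95)·b = +1.40
  20·a + 70·b = -0.83
Eliminate b (×70 and ×(-95), subtract): 9950·a = 19.150 → a = ∂h/∂x = +0.001925
Back-substitute: b = ∂h/∂y = -0.01241.
Flow direction (−∇h) has components (-0.001925 E, +0.01241 N).
Azimuth = atan2(E, N) = atan2(-0.001925, +0.01241) = 351.2° ≈ 351°.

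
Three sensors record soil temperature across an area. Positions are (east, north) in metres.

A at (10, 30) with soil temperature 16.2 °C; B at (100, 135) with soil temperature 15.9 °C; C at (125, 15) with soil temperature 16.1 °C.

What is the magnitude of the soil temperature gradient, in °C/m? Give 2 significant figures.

With T = a·x + b·y + c and A as origin, the differences give:
  90·a + 105·b = -0.3
  115·a + (-15)·b = -0.1
Eliminate b (×(-15) and ×105, subtract): -13425·a = 15.00 → a = ∂T/∂x = -0.001117
Back-substitute: b = ∂T/∂y = -0.001899.
|∇f| = √(-0.001117² + -0.001899²) = 0.002203 °C/m

0.0022 °C/m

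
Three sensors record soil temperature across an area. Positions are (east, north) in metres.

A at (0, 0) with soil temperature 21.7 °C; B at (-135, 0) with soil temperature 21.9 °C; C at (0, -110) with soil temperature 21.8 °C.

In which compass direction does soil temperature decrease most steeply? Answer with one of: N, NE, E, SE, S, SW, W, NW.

∂T/∂x = (21.9 − 21.7) / (-135 − 0) = -0.001481
∂T/∂y = (21.8 − 21.7) / (-110 − 0) = -0.0009091
Steepest decrease is along −∇f = (+0.001481 E, +0.0009091 N) → northeast.

NE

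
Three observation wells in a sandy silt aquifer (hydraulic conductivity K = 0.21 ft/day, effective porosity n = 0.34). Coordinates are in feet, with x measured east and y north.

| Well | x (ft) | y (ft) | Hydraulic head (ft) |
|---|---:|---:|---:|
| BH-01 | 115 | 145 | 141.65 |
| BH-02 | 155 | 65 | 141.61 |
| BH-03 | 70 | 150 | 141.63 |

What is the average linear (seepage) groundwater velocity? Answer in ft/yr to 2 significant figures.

0.21 ft/yr

Differences from BH-01: to BH-02 (Δx, Δy, Δh) = (40, -80, -0.04); to BH-03 = (-45, 5, -0.02).
Determinant of the coordinate differences = 40·5 − (-45)·(-80) = -3400.
∂h/∂x = [(-0.04)·5 − (-0.02)·(-80)] / -3400 = +0.0005294
∂h/∂y = [40·(-0.02) − (-45)·(-0.04)] / -3400 = +0.0007647
|∇h| = √(0.0005294² + 0.0007647²) = 0.0009301
Seepage velocity v = K·i/n = 0.21 × 0.0009301 / 0.34 = 0.0005745 ft/day = 0.2098 ft/yr.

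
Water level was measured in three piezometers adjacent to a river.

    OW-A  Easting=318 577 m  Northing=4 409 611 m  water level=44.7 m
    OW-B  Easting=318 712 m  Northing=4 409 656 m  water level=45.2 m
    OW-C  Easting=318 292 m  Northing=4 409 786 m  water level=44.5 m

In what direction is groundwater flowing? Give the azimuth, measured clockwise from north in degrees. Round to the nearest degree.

220°

Taking OW-A as reference: OW-B−OW-A = (135, 45, +0.5); OW-C−OW-A = (-285, 175, -0.2).
Determinant of the coordinate differences = 135·175 − (-285)·45 = 36450.
∂h/∂x = [(+0.5)·175 − (-0.2)·45] / 36450 = +0.002647
∂h/∂y = [135·(-0.2) − (-285)·(+0.5)] / 36450 = +0.003169
Flow direction (−∇h) has components (-0.002647 E, -0.003169 N).
Azimuth = atan2(E, N) = atan2(-0.002647, -0.003169) = 219.9° ≈ 220°.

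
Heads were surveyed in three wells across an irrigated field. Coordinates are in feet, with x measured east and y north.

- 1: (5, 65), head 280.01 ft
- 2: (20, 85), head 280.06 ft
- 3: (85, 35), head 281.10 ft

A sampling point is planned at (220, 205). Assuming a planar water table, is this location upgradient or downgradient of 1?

Differences from 1: to 2 (Δx, Δy, Δh) = (15, 20, +0.05); to 3 = (80, -30, +1.09).
Determinant of the coordinate differences = 15·(-30) − 80·20 = -2050.
∂h/∂x = [(+0.05)·(-30) − (+1.09)·20] / -2050 = +0.01137
∂h/∂y = [15·(+1.09) − 80·(+0.05)] / -2050 = -0.006024
Head at (220, 205) = 280.01 + (+0.01137)·(215) + (-0.006024)·(140) = 281.61 ft.
That is higher than the 280.01 ft at 1, so the point is upgradient.

upgradient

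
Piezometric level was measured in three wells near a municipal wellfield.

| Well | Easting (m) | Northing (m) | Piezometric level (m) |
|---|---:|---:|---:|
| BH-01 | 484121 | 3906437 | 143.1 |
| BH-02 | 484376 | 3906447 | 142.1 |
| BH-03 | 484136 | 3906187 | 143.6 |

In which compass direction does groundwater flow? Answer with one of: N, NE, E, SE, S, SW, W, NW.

With h = a·x + b·y + c and BH-01 as origin, the differences give:
  255·a + 10·b = -1.0
  15·a + (-250)·b = +0.5
Eliminate b (×(-250) and ×10, subtract): -63900·a = 245.00 → a = ∂h/∂x = -0.003834
Back-substitute: b = ∂h/∂y = -0.002230.
Flow = −∇h = (+0.003834 east, +0.002230 north), which points northeast.

NE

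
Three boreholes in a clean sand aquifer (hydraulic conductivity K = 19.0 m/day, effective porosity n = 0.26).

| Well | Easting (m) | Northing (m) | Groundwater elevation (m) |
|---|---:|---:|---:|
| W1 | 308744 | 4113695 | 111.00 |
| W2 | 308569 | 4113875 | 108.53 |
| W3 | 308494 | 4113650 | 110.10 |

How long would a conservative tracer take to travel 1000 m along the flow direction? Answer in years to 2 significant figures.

With h = a·x + b·y + c and W1 as origin, the differences give:
  (-175)·a + 180·b = -2.47
  (-250)·a + (-45)·b = -0.90
Eliminate b (×(-45) and ×180, subtract): 52875·a = 273.150 → a = ∂h/∂x = +0.005166
Back-substitute: b = ∂h/∂y = -0.008700.
|∇h| = √(0.005166² + -0.008700²) = 0.01012
Seepage velocity v = K·i/n = 19.0 × 0.01012 / 0.26 = 0.7395 m/day.
t = 1000 / 0.7395 = 1352 days = 3.7 years.

3.7 years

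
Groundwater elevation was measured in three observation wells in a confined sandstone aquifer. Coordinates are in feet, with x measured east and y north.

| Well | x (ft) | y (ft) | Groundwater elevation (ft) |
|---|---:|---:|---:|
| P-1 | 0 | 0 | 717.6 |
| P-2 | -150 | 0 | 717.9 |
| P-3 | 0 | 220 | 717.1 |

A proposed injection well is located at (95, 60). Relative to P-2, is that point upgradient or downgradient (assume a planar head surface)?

downgradient

∂h/∂x = (717.9 − 717.6) / (-150 − 0) = -0.002000
∂h/∂y = (717.1 − 717.6) / (220 − 0) = -0.002273
Head at (95, 60) = 717.6 + (-0.002000)·(95) + (-0.002273)·(60) = 717.27 ft.
That is lower than the 717.9 ft at P-2, so the point is downgradient.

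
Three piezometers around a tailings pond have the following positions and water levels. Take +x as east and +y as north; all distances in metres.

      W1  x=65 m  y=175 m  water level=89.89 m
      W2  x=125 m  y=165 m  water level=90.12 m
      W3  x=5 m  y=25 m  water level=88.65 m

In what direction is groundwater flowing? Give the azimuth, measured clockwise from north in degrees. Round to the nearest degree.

With h = a·x + b·y + c and W1 as origin, the differences give:
  60·a + (-10)·b = +0.23
  (-60)·a + (-150)·b = -1.24
Eliminate b (×(-150) and ×(-10), subtract): -9600·a = -46.900 → a = ∂h/∂x = +0.004885
Back-substitute: b = ∂h/∂y = +0.006312.
Flow direction (−∇h) has components (-0.004885 E, -0.006312 N).
Azimuth = atan2(E, N) = atan2(-0.004885, -0.006312) = 217.7° ≈ 218°.

218°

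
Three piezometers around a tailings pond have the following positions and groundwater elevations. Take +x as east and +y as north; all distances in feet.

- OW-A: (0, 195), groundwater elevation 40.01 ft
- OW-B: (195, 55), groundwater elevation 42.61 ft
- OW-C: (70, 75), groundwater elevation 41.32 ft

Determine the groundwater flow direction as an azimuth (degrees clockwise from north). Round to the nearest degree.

300°

Differences from OW-A: to OW-B (Δx, Δy, Δh) = (195, -140, +2.60); to OW-C = (70, -120, +1.31).
Solve a·Δx + b·Δy = Δh: det = 195·(-120) − 70·(-140) = -13600.
∂h/∂x = [(+2.60)·(-120) − (+1.31)·(-140)] / -13600 = +0.009456
∂h/∂y = [195·(+1.31) − 70·(+2.60)] / -13600 = -0.005401
Flow direction (−∇h) has components (-0.009456 E, +0.005401 N).
Azimuth = atan2(E, N) = atan2(-0.009456, +0.005401) = 299.7° ≈ 300°.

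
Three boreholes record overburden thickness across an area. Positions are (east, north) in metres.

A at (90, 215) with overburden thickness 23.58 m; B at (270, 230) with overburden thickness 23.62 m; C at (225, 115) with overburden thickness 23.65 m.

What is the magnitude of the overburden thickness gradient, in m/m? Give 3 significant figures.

0.000439 m/m

Three-point gradient (reference A): Δ to B = (180, 15, +0.04), Δ to C = (135, -100, +0.07).
∂d/∂x = +0.0002522, ∂d/∂y = -0.0003596 (det = -20025).
|∇f| = √(0.0002522² + -0.0003596²) = 0.0004392 m/m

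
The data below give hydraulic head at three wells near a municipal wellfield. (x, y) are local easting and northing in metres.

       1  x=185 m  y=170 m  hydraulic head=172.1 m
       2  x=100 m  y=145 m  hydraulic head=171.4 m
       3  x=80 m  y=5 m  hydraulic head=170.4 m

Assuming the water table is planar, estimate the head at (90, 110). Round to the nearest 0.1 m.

With h = a·x + b·y + c and 1 as origin, the differences give:
  (-85)·a + (-25)·b = -0.7
  (-105)·a + (-165)·b = -1.7
Eliminate b (×(-165) and ×(-25), subtract): 11400·a = 73.00 → a = ∂h/∂x = +0.006404
Back-substitute: b = ∂h/∂y = +0.006228.
h(90, 110) = 172.1 + (+0.006404)·(-95) + (+0.006228)·(-60) = 172.1 -0.608 -0.374 = 171.118 m.

171.1 m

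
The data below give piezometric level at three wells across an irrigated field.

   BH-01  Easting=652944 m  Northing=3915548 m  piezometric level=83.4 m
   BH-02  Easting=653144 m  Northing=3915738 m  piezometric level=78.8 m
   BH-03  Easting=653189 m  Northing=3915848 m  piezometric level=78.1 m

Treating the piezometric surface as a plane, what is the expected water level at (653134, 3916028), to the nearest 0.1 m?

With h = a·x + b·y + c and BH-01 as origin, the differences give:
  200·a + 190·b = -4.6
  245·a + 300·b = -5.3
Eliminate b (×300 and ×190, subtract): 13450·a = -373.00 → a = ∂h/∂x = -0.02773
Back-substitute: b = ∂h/∂y = +0.004981.
h(653134, 3916028) = 83.4 + (-0.02773)·(190) + (+0.004981)·(480) = 83.4 -5.269 +2.391 = 80.522 m.

80.5 m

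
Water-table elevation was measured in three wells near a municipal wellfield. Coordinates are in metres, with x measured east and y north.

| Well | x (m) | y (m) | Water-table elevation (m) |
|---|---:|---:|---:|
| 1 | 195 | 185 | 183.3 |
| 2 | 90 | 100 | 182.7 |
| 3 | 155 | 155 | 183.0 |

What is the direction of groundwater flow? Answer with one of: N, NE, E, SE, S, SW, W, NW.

NW

Three-point gradient (reference 1): Δ to 2 = (-105, -85, -0.6), Δ to 3 = (-40, -30, -0.3).
∂h/∂x = +0.03000, ∂h/∂y = -0.03000 (det = -250).
Flow = −∇h = (-0.03000 east, +0.03000 north), which points northwest.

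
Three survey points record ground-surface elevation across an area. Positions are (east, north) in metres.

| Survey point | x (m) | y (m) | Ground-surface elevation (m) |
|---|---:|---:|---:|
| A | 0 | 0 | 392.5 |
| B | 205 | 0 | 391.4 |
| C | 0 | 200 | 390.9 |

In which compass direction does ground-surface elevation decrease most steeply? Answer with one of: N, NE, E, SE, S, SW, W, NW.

∂z/∂x = (391.4 − 392.5) / (205 − 0) = -0.005366
∂z/∂y = (390.9 − 392.5) / (200 − 0) = -0.008000
Steepest decrease is along −∇f = (+0.005366 E, +0.008000 N) → northeast.

NE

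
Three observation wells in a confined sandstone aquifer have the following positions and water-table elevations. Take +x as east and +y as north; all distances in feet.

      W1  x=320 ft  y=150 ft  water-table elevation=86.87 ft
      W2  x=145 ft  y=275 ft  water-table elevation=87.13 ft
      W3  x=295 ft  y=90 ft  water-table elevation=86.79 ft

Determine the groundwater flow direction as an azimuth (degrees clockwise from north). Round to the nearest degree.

165°

Taking W1 as reference: W2−W1 = (-175, 125, +0.26); W3−W1 = (-25, -60, -0.08).
Determinant of the coordinate differences = (-175)·(-60) − (-25)·125 = 13625.
∂h/∂x = [(+0.26)·(-60) − (-0.08)·125] / 13625 = -0.0004110
∂h/∂y = [(-175)·(-0.08) − (-25)·(+0.26)] / 13625 = +0.001505
Flow direction (−∇h) has components (+0.0004110 E, -0.001505 N).
Azimuth = atan2(E, N) = atan2(+0.0004110, -0.001505) = 164.7° ≈ 165°.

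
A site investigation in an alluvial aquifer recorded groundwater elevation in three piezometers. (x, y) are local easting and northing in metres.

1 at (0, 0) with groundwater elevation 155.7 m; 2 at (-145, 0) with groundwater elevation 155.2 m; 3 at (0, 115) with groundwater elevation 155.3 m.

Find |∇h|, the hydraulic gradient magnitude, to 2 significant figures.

0.0049

∂h/∂x = (155.2 − 155.7) / (-145 − 0) = +0.003448
∂h/∂y = (155.3 − 155.7) / (115 − 0) = -0.003478
|∇h| = √(0.003448² + -0.003478²) = 0.004897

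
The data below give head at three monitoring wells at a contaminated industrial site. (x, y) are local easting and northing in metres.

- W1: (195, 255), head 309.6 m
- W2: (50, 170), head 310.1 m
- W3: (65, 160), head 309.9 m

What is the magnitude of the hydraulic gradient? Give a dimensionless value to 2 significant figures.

Taking W1 as reference: W2−W1 = (-145, -85, +0.5); W3−W1 = (-130, -95, +0.3).
Solve a·Δx + b·Δy = Δh: det = (-145)·(-95) − (-130)·(-85) = 2725.
∂h/∂x = [(+0.5)·(-95) − (+0.3)·(-85)] / 2725 = -0.008073
∂h/∂y = [(-145)·(+0.3) − (-130)·(+0.5)] / 2725 = +0.007890
|∇h| = √(-0.008073² + 0.007890²) = 0.01129

0.011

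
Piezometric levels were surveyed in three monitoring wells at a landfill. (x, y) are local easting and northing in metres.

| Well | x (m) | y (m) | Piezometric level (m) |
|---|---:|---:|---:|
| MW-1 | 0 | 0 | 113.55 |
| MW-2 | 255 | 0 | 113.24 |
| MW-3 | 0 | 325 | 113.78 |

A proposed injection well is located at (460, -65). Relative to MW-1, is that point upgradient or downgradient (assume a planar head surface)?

∂h/∂x = (113.24 − 113.55) / (255 − 0) = -0.001216
∂h/∂y = (113.78 − 113.55) / (325 − 0) = +0.0007077
Head at (460, -65) = 113.55 + (-0.001216)·(460) + (+0.0007077)·(-65) = 112.94 m.
That is lower than the 113.55 m at MW-1, so the point is downgradient.

downgradient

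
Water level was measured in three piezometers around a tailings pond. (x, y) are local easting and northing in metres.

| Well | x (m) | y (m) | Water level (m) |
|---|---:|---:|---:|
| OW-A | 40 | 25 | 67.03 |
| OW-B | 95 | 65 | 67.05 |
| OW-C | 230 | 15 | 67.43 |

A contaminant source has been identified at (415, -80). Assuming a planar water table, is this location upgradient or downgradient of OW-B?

upgradient

With h = a·x + b·y + c and OW-A as origin, the differences give:
  55·a + 40·b = +0.02
  190·a + (-10)·b = +0.40
Eliminate b (×(-10) and ×40, subtract): -8150·a = -16.200 → a = ∂h/∂x = +0.001988
Back-substitute: b = ∂h/∂y = -0.002233.
Head at (415, -80) = 67.03 + (+0.001988)·(375) + (-0.002233)·(-105) = 68.01 m.
That is higher than the 67.05 m at OW-B, so the point is upgradient.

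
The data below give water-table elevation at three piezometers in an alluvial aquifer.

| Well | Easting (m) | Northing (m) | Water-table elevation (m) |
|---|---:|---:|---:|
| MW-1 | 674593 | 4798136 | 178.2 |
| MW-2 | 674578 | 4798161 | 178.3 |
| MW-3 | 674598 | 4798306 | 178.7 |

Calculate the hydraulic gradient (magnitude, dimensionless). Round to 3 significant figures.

With h = a·x + b·y + c and MW-1 as origin, the differences give:
  (-15)·a + 25·b = +0.1
  5·a + 170·b = +0.5
Eliminate b (×170 and ×25, subtract): -2675·a = 4.50 → a = ∂h/∂x = -0.001682
Back-substitute: b = ∂h/∂y = +0.002991.
|∇h| = √(-0.001682² + 0.002991²) = 0.003432

0.00343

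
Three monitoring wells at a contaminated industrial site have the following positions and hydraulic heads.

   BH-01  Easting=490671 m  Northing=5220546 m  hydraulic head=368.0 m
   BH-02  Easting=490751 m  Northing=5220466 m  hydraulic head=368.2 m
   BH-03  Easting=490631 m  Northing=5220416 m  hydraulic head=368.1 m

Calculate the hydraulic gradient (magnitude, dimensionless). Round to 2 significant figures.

Taking BH-01 as reference: BH-02−BH-01 = (80, -80, +0.2); BH-03−BH-01 = (-40, -130, +0.1).
Solve a·Δx + b·Δy = Δh: det = 80·(-130) − (-40)·(-80) = -13600.
∂h/∂x = [(+0.2)·(-130) − (+0.1)·(-80)] / -13600 = +0.001324
∂h/∂y = [80·(+0.1) − (-40)·(+0.2)] / -13600 = -0.001176
|∇h| = √(0.001324² + -0.001176²) = 0.001771

0.0018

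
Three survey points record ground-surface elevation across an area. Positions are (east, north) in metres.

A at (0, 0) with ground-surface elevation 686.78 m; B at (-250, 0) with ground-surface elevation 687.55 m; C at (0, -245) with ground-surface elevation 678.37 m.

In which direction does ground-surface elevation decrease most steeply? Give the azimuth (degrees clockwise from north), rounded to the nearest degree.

∂z/∂x = (687.55 − 686.78) / (-250 − 0) = -0.003080
∂z/∂y = (678.37 − 686.78) / (-245 − 0) = +0.03433
Steepest decrease is along −∇f: components (+0.003080 E, -0.03433 N).
Azimuth = atan2(+0.003080, -0.03433) = 174.9° ≈ 175°.

175°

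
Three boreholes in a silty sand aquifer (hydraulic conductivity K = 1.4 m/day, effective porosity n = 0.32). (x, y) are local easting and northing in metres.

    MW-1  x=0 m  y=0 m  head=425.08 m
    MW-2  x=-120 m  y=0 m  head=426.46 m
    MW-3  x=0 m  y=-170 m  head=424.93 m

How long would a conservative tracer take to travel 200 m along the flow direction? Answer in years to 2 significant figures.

11 years

∂h/∂x = (426.46 − 425.08) / (-120 − 0) = -0.01150
∂h/∂y = (424.93 − 425.08) / (-170 − 0) = +0.0008824
|∇h| = √(-0.01150² + 0.0008824²) = 0.01153
Seepage velocity v = K·i/n = 1.4 × 0.01153 / 0.32 = 0.05044 m/day.
t = 200 / 0.05044 = 3965 days = 10.9 years.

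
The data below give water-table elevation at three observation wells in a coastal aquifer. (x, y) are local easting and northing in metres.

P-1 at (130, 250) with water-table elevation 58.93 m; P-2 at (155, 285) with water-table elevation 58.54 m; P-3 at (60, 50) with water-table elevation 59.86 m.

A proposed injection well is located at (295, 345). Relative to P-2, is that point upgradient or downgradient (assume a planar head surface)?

downgradient

Taking P-1 as reference: P-2−P-1 = (25, 35, -0.39); P-3−P-1 = (-70, -200, +0.93).
Solve a·Δx + b·Δy = Δh: det = 25·(-200) − (-70)·35 = -2550.
∂h/∂x = [(-0.39)·(-200) − (+0.93)·35] / -2550 = -0.01782
∂h/∂y = [25·(+0.93) − (-70)·(-0.39)] / -2550 = +0.001588
Head at (295, 345) = 58.93 + (-0.01782)·(165) + (+0.001588)·(95) = 56.14 m.
That is lower than the 58.54 m at P-2, so the point is downgradient.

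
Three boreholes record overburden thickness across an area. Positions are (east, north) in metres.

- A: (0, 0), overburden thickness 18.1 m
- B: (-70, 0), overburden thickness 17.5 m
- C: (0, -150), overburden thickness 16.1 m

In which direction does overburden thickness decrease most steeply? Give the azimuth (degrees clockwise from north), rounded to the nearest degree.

∂d/∂x = (17.5 − 18.1) / (-70 − 0) = +0.008571
∂d/∂y = (16.1 − 18.1) / (-150 − 0) = +0.01333
Steepest decrease is along −∇f: components (-0.008571 E, -0.01333 N).
Azimuth = atan2(-0.008571, -0.01333) = 212.7° ≈ 213°.

213°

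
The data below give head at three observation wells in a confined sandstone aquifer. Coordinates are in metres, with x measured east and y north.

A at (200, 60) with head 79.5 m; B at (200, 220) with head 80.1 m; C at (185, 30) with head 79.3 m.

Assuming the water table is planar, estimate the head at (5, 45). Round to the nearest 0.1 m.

With h = a·x + b·y + c and A as origin, the differences give:
  0·a + 160·b = +0.6
  (-15)·a + (-30)·b = -0.2
Eliminate b (×(-30) and ×160, subtract): 2400·a = 14.00 → a = ∂h/∂x = +0.005833
Back-substitute: b = ∂h/∂y = +0.003750.
h(5, 45) = 79.5 + (+0.005833)·(-195) + (+0.003750)·(-15) = 79.5 -1.138 -0.056 = 78.306 m.

78.3 m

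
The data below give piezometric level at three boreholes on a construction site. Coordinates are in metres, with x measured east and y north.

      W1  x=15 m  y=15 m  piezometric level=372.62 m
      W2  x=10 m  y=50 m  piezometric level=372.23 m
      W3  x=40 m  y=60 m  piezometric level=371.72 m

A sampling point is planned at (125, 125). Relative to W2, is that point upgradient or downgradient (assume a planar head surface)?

downgradient

Differences from W1: to W2 (Δx, Δy, Δh) = (-5, 35, -0.39); to W3 = (25, 45, -0.90).
Solve a·Δx + b·Δy = Δh: det = (-5)·45 − 25·35 = -1100.
∂h/∂x = [(-0.39)·45 − (-0.90)·35] / -1100 = -0.01268
∂h/∂y = [(-5)·(-0.90) − 25·(-0.39)] / -1100 = -0.01295
Head at (125, 125) = 372.62 + (-0.01268)·(110) + (-0.01295)·(110) = 369.80 m.
That is lower than the 372.23 m at W2, so the point is downgradient.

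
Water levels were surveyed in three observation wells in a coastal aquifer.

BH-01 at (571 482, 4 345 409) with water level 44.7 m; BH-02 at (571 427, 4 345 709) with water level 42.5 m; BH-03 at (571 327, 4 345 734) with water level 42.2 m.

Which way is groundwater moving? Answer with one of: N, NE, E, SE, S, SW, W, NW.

N

With h = a·x + b·y + c and BH-01 as origin, the differences give:
  (-55)·a + 300·b = -2.2
  (-155)·a + 325·b = -2.5
Eliminate b (×325 and ×300, subtract): 28625·a = 35.00 → a = ∂h/∂x = +0.001223
Back-substitute: b = ∂h/∂y = -0.007109.
Flow = −∇h = (-0.001223 east, +0.007109 north), which points north.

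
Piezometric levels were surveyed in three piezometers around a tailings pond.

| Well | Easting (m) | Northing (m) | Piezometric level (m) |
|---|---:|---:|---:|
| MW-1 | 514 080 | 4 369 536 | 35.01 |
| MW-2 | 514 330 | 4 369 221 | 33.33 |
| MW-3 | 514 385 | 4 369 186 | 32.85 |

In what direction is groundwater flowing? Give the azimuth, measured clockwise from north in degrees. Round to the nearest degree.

With h = a·x + b·y + c and MW-1 as origin, the differences give:
  250·a + (-315)·b = -1.68
  305·a + (-350)·b = -2.16
Eliminate b (×(-350) and ×(-315), subtract): 8575·a = -92.400 → a = ∂h/∂x = -0.01078
Back-substitute: b = ∂h/∂y = -0.003219.
Flow direction (−∇h) has components (+0.01078 E, +0.003219 N).
Azimuth = atan2(E, N) = atan2(+0.01078, +0.003219) = 73.4° ≈ 073°.

073°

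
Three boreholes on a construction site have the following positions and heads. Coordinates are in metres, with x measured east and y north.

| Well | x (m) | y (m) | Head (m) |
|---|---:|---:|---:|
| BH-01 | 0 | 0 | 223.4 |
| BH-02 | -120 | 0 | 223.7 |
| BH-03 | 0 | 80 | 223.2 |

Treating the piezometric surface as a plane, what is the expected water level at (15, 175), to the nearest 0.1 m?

∂h/∂x = (223.7 − 223.4) / (-120 − 0) = -0.002500
∂h/∂y = (223.2 − 223.4) / (80 − 0) = -0.002500
h(15, 175) = 223.4 + (-0.002500)·(15) + (-0.002500)·(175) = 223.4 -0.037 -0.438 = 222.925 m.

222.9 m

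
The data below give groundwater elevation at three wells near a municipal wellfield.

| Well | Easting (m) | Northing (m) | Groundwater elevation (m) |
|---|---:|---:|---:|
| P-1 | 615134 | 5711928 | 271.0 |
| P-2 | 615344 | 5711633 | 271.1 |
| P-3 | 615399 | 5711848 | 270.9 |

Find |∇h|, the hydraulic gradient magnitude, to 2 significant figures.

With h = a·x + b·y + c and P-1 as origin, the differences give:
  210·a + (-295)·b = +0.1
  265·a + (-80)·b = -0.1
Eliminate b (×(-80) and ×(-295), subtract): 61375·a = -37.50 → a = ∂h/∂x = -0.0006110
Back-substitute: b = ∂h/∂y = -0.0007739.
|∇h| = √(-0.0006110² + -0.0007739²) = 0.000986

0.00099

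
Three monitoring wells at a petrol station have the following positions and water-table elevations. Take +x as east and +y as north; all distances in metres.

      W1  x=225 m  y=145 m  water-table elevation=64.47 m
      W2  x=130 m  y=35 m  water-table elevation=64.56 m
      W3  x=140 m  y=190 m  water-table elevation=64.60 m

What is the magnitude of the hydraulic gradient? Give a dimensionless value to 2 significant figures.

0.0014

With h = a·x + b·y + c and W1 as origin, the differences give:
  (-95)·a + (-110)·b = +0.09
  (-85)·a + 45·b = +0.13
Eliminate b (×45 and ×(-110), subtract): -13625·a = 18.350 → a = ∂h/∂x = -0.001347
Back-substitute: b = ∂h/∂y = +0.0003450.
|∇h| = √(-0.001347² + 0.0003450²) = 0.00139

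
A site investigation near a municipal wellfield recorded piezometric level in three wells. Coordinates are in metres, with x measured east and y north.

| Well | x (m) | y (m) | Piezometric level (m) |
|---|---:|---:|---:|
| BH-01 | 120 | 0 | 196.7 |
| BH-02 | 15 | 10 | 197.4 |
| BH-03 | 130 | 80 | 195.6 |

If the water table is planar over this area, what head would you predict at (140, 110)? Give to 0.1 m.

195.1 m

With h = a·x + b·y + c and BH-01 as origin, the differences give:
  (-105)·a + 10·b = +0.7
  10·a + 80·b = -1.1
Eliminate b (×80 and ×10, subtract): -8500·a = 67.00 → a = ∂h/∂x = -0.007882
Back-substitute: b = ∂h/∂y = -0.01276.
h(140, 110) = 196.7 + (-0.007882)·(20) + (-0.01276)·(110) = 196.7 -0.158 -1.404 = 195.138 m.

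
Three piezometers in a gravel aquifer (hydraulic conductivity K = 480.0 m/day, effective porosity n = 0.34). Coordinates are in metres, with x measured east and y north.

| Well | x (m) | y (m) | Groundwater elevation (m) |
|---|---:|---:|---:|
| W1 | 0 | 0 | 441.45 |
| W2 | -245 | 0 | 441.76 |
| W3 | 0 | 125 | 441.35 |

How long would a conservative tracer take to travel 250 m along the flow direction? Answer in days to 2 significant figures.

120 days

∂h/∂x = (441.76 − 441.45) / (-245 − 0) = -0.001265
∂h/∂y = (441.35 − 441.45) / (125 − 0) = -0.0008000
|∇h| = √(-0.001265² + -0.0008000²) = 0.001497
Seepage velocity v = K·i/n = 480.0 × 0.001497 / 0.34 = 2.113 m/day.
t = 250 / 2.113 = 118.3 days.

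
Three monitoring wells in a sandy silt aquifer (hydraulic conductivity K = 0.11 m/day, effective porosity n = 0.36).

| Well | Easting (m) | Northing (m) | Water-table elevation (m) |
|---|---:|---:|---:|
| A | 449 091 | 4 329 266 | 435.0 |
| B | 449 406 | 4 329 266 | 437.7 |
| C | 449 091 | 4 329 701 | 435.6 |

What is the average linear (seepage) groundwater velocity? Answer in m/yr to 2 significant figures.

0.97 m/yr

∂h/∂x = (437.7 − 435.0) / (449406 − 449091) = +0.008571
∂h/∂y = (435.6 − 435.0) / (4329701 − 4329266) = +0.001379
|∇h| = √(0.008571² + 0.001379²) = 0.008681
Seepage velocity v = K·i/n = 0.11 × 0.008681 / 0.36 = 0.002653 m/day = 0.969 m/yr.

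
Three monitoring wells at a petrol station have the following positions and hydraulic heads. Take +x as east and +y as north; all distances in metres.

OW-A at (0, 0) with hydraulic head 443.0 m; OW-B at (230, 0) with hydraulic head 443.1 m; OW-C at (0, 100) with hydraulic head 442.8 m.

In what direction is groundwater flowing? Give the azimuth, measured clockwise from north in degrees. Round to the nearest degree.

∂h/∂x = (443.1 − 443.0) / (230 − 0) = +0.0004348
∂h/∂y = (442.8 − 443.0) / (100 − 0) = -0.002000
Flow direction (−∇h) has components (-0.0004348 E, +0.002000 N).
Azimuth = atan2(E, N) = atan2(-0.0004348, +0.002000) = 347.7° ≈ 348°.

348°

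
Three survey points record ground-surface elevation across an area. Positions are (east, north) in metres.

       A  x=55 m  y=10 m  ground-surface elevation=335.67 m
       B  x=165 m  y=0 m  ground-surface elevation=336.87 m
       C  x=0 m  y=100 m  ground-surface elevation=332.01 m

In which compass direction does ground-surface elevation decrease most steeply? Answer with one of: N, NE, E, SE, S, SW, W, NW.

Differences from A: to B (Δx, Δy, Δh) = (110, -10, +1.20); to C = (-55, 90, -3.66).
Solve a·Δx + b·Δy = Δz: det = 110·90 − (-55)·(-10) = 9350.
∂z/∂x = [(+1.20)·90 − (-3.66)·(-10)] / 9350 = +0.007636
∂z/∂y = [110·(-3.66) − (-55)·(+1.20)] / 9350 = -0.03600
Steepest decrease is along −∇f = (-0.007636 E, +0.03600 N) → north.

N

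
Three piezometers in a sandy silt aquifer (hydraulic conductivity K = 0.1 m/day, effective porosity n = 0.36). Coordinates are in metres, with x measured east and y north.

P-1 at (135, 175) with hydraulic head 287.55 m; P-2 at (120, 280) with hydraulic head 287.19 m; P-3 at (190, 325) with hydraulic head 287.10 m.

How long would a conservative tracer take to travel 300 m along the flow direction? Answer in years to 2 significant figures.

870 years

Differences from P-1: to P-2 (Δx, Δy, Δh) = (-15, 105, -0.36); to P-3 = (55, 150, -0.45).
Solve a·Δx + b·Δy = Δh: det = (-15)·150 − 55·105 = -8025.
∂h/∂x = [(-0.36)·150 − (-0.45)·105] / -8025 = +0.0008411
∂h/∂y = [(-15)·(-0.45) − 55·(-0.36)] / -8025 = -0.003308
|∇h| = √(0.0008411² + -0.003308²) = 0.003413
Seepage velocity v = K·i/n = 0.1 × 0.003413 / 0.36 = 0.0009481 m/day.
t = 300 / 0.0009481 = 3.164e+05 days = 866 years.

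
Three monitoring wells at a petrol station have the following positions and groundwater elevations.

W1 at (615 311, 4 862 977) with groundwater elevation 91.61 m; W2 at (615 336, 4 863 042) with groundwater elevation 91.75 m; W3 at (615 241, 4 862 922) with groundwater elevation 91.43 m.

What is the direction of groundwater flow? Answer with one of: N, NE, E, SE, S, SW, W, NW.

Differences from W1: to W2 (Δx, Δy, Δh) = (25, 65, +0.14); to W3 = (-70, -55, -0.18).
Determinant of the coordinate differences = 25·(-55) − (-70)·65 = 3175.
∂h/∂x = [(+0.14)·(-55) − (-0.18)·65] / 3175 = +0.001260
∂h/∂y = [25·(-0.18) − (-70)·(+0.14)] / 3175 = +0.001669
Flow = −∇h = (-0.001260 east, -0.001669 north), which points southwest.

SW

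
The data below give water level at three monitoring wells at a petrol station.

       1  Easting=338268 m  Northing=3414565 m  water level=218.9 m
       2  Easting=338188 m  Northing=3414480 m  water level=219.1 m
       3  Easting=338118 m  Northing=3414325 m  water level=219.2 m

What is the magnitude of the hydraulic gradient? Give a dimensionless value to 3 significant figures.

0.00361

Three-point gradient (reference 1): Δ to 2 = (-80, -85, +0.2), Δ to 3 = (-150, -240, +0.3).
∂h/∂x = -0.003488, ∂h/∂y = +0.0009302 (det = 6450).
|∇h| = √(-0.003488² + 0.0009302²) = 0.00361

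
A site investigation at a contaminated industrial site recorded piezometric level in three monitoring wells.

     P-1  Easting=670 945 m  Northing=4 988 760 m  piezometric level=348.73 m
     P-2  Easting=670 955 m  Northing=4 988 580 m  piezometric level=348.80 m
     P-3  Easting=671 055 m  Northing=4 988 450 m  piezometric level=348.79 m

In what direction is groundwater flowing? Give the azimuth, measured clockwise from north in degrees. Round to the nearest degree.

057°

With h = a·x + b·y + c and P-1 as origin, the differences give:
  10·a + (-180)·b = +0.07
  110·a + (-310)·b = +0.06
Eliminate b (×(-310) and ×(-180), subtract): 16700·a = -10.900 → a = ∂h/∂x = -0.0006527
Back-substitute: b = ∂h/∂y = -0.0004251.
Flow direction (−∇h) has components (+0.0006527 E, +0.0004251 N).
Azimuth = atan2(E, N) = atan2(+0.0006527, +0.0004251) = 56.9° ≈ 057°.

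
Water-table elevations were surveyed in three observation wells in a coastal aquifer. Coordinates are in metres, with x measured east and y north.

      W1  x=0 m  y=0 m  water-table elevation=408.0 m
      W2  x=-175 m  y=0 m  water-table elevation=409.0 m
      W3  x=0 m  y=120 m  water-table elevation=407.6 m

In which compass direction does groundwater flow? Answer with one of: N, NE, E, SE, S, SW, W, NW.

NE

∂h/∂x = (409.0 − 408.0) / (-175 − 0) = -0.005714
∂h/∂y = (407.6 − 408.0) / (120 − 0) = -0.003333
Flow = −∇h = (+0.005714 east, +0.003333 north), which points northeast.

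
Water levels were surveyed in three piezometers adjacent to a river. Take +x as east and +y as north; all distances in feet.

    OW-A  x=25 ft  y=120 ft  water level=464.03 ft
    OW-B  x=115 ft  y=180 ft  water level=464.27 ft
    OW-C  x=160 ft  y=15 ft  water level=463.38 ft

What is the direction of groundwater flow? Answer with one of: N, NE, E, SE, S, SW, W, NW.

With h = a·x + b·y + c and OW-A as origin, the differences give:
  90·a + 60·b = +0.24
  135·a + (-105)·b = -0.65
Eliminate b (×(-105) and ×60, subtract): -17550·a = 13.800 → a = ∂h/∂x = -0.0007863
Back-substitute: b = ∂h/∂y = +0.005179.
Flow = −∇h = (+0.0007863 east, -0.005179 north), which points south.

S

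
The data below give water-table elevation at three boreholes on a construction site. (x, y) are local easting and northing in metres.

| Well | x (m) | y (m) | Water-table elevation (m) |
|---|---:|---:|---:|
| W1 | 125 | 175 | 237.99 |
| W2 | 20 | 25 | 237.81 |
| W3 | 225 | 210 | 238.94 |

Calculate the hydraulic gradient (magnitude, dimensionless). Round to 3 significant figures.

Taking W1 as reference: W2−W1 = (-105, -150, -0.18); W3−W1 = (100, 35, +0.95).
Determinant of the coordinate differences = (-105)·35 − 100·(-150) = 11325.
∂h/∂x = [(-0.18)·35 − (+0.95)·(-150)] / 11325 = +0.01203
∂h/∂y = [(-105)·(+0.95) − 100·(-0.18)] / 11325 = -0.007219
|∇h| = √(0.01203² + -0.007219²) = 0.01403

0.0140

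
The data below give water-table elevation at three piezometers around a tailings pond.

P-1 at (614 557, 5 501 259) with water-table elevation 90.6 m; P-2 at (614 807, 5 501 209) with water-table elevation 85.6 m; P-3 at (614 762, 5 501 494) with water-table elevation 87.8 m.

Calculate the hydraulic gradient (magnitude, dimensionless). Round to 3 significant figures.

With h = a·x + b·y + c and P-1 as origin, the differences give:
  250·a + (-50)·b = -5.0
  205·a + 235·b = -2.8
Eliminate b (×235 and ×(-50), subtract): 69000·a = -1315.00 → a = ∂h/∂x = -0.01906
Back-substitute: b = ∂h/∂y = +0.004710.
|∇h| = √(-0.01906² + 0.004710²) = 0.01963

0.0196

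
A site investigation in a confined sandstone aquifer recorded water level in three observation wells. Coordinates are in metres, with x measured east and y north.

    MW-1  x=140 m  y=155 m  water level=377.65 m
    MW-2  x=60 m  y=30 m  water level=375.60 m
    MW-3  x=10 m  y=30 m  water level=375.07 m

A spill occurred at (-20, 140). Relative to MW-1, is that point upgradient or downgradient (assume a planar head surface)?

With h = a·x + b·y + c and MW-1 as origin, the differences give:
  (-80)·a + (-125)·b = -2.05
  (-130)·a + (-125)·b = -2.58
Eliminate b (×(-125) and ×(-125), subtract): -6250·a = -66.250 → a = ∂h/∂x = +0.01060
Back-substitute: b = ∂h/∂y = +0.009616.
Head at (-20, 140) = 377.65 + (+0.01060)·(-160) + (+0.009616)·(-15) = 375.81 m.
That is lower than the 377.65 m at MW-1, so the point is downgradient.

downgradient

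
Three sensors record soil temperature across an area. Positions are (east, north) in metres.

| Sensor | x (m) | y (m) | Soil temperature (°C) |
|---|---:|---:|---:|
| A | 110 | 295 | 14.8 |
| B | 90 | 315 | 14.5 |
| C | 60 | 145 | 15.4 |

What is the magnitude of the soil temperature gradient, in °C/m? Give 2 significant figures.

0.011 °C/m

Differences from A: to B (Δx, Δy, Δh) = (-20, 20, -0.3); to C = (-50, -150, +0.6).
Determinant of the coordinate differences = (-20)·(-150) − (-50)·20 = 4000.
∂T/∂x = [(-0.3)·(-150) − (+0.6)·20] / 4000 = +0.008250
∂T/∂y = [(-20)·(+0.6) − (-50)·(-0.3)] / 4000 = -0.006750
|∇f| = √(0.008250² + -0.006750²) = 0.01066 °C/m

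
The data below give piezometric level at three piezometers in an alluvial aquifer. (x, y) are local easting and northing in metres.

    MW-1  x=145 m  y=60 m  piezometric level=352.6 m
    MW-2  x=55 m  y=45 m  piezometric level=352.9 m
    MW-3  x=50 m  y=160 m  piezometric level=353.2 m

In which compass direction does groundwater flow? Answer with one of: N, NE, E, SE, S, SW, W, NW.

SE

With h = a·x + b·y + c and MW-1 as origin, the differences give:
  (-90)·a + (-15)·b = +0.3
  (-95)·a + 100·b = +0.6
Eliminate b (×100 and ×(-15), subtract): -10425·a = 39.00 → a = ∂h/∂x = -0.003741
Back-substitute: b = ∂h/∂y = +0.002446.
Flow = −∇h = (+0.003741 east, -0.002446 north), which points southeast.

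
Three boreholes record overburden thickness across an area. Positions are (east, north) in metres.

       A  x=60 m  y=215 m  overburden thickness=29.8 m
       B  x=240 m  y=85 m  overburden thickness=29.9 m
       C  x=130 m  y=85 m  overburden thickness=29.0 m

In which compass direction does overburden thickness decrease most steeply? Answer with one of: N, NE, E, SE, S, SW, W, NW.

Taking A as reference: B−A = (180, -130, +0.1); C−A = (70, -130, -0.8).
Determinant of the coordinate differences = 180·(-130) − 70·(-130) = -14300.
∂d/∂x = [(+0.1)·(-130) − (-0.8)·(-130)] / -14300 = +0.008182
∂d/∂y = [180·(-0.8) − 70·(+0.1)] / -14300 = +0.01056
Steepest decrease is along −∇f = (-0.008182 E, -0.01056 N) → southwest.

SW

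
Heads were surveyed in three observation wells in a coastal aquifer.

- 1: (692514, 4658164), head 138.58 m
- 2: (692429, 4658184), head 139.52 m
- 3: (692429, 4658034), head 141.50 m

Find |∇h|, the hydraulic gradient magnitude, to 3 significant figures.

Three-point gradient (reference 1): Δ to 2 = (-85, 20, +0.94), Δ to 3 = (-85, -130, +2.92).
∂h/∂x = -0.01416, ∂h/∂y = -0.01320 (det = 12750).
|∇h| = √(-0.01416² + -0.01320²) = 0.01936

0.0194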